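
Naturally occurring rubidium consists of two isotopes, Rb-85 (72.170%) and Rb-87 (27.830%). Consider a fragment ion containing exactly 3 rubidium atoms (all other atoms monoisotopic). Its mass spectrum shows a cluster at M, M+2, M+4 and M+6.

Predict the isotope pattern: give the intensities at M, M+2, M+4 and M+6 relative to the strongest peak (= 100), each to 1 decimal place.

Each Rb atom is independently Rb-85 (p = 0.72170) or Rb-87 (q = 0.27830); the cluster is the binomial expansion (p + q)^3.
P(M) = 0.72170^3 = 0.375898
P(M+2) = 3 × 0.72170^2 × 0.27830^1 = 0.434858
P(M+4) = 3 × 0.72170^1 × 0.27830^2 = 0.167689
P(M+6) = 0.27830^3 = 0.021555
The M+2 peak is largest (0.434858); scaling to 100 gives 86.4 : 100.0 : 38.6 : 5.0.

86.4 : 100.0 : 38.6 : 5.0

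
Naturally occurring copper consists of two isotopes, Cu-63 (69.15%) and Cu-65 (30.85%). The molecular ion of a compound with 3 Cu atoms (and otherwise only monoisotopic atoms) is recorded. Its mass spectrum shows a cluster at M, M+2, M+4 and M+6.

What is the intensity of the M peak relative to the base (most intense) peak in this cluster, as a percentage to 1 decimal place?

74.7%

Term probabilities: M 0.3307, M+2 0.4425, M+4 0.1974, M+6 0.0294. Base peak = M+2.
P(M+2) = C(3,1) × 0.6915^2 × 0.3085^1 = 3 × 0.47817225 × 0.3085 = 0.442548 (base)
P(M) = C(3,0) × 0.6915^3 × 0.3085^0 = 1 × 0.33065611 × 1.0000 = 0.330656
Relative intensity = 0.330656 / 0.442548 × 100 = 74.7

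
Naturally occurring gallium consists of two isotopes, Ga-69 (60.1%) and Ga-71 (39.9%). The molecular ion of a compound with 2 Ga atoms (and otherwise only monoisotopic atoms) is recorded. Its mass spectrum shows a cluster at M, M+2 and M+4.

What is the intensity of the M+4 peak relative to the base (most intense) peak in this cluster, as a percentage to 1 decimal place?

33.2%

Term probabilities: M 0.3612, M+2 0.4796, M+4 0.1592. Base peak = M+2.
P(M+2) = C(2,1) × 0.601^1 × 0.399^1 = 2 × 0.6010 × 0.3990 = 0.479598 (base)
P(M+4) = C(2,2) × 0.601^0 × 0.399^2 = 1 × 1.0000 × 0.159201 = 0.159201
Relative intensity = 0.159201 / 0.479598 × 100 = 33.2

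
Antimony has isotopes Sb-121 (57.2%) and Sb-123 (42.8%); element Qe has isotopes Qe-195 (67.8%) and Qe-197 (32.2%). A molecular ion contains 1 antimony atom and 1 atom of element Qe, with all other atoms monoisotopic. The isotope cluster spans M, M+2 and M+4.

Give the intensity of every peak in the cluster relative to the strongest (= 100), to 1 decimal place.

81.8 : 100.0 : 29.1

Antimony pattern (n=1): 0.5720 : 0.4280
Element Qe pattern (n=1): 0.6780 : 0.3220
Convolve the two distributions (both contribute in 2-u steps):
  M: 0.5720×0.6780 = 0.387816
  M+2: 0.5720×0.3220 + 0.4280×0.6780 = 0.474368
  M+4: 0.4280×0.3220 = 0.137816
Scale to base peak (0.474368) = 100: 81.8 : 100.0 : 29.1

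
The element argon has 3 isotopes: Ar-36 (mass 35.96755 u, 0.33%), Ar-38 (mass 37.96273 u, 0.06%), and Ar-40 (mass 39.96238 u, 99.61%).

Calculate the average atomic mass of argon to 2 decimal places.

Ar = Σ fᵢ·mᵢ = 0.0033 × 35.96755 + 0.0006 × 37.96273 + 0.9961 × 39.96238
= 0.118693 + 0.022778 + 39.806527 = 39.947998 u

39.95 u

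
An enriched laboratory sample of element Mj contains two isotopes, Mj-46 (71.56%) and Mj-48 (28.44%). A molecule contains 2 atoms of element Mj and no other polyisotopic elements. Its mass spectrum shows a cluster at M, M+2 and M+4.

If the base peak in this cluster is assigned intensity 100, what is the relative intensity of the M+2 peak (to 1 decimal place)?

79.5

Term probabilities: M 0.5121, M+2 0.4070, M+4 0.0809. Base peak = M.
P(M) = C(2,0) × 0.7156^2 × 0.2844^0 = 1 × 0.51208336 × 1.0000 = 0.512083 (base)
P(M+2) = C(2,1) × 0.7156^1 × 0.2844^1 = 2 × 0.7156 × 0.2844 = 0.407033
Relative intensity = 0.407033 / 0.512083 × 100 = 79.5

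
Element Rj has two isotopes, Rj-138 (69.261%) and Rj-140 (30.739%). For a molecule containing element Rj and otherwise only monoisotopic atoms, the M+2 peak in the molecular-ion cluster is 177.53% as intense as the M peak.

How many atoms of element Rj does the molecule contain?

With n Rj atoms, P(M+2)/P(M) = C(n,1)·p^(n−1)q / p^n = n·q/p = n · 0.30739/0.69261.
n = 1.7753 × 0.69261/0.30739 = 4.00 ≈ 4

4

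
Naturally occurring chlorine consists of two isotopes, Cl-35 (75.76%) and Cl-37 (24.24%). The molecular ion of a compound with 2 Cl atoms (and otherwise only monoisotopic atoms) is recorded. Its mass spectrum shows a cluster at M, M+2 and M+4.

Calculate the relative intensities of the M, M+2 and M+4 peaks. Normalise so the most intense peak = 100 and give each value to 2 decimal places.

100.00 : 63.99 : 10.24

Each Cl atom is independently Cl-35 (p = 0.7576) or Cl-37 (q = 0.2424); the cluster is the binomial expansion (p + q)^2.
P(M) = 0.7576^2 = 0.573958
P(M+2) = 2 × 0.7576^1 × 0.2424^1 = 0.367284
P(M+4) = 0.2424^2 = 0.058758
The M peak is largest (0.573958); scaling to 100 gives 100.00 : 63.99 : 10.24.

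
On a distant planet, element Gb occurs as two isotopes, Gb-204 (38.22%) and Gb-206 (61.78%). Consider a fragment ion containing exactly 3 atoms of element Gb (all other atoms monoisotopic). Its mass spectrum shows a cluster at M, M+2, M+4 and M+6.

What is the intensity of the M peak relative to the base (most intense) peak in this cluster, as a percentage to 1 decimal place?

12.8%

Term probabilities: M 0.0558, M+2 0.2707, M+4 0.4376, M+6 0.2358. Base peak = M+4.
P(M+4) = C(3,2) × 0.3822^1 × 0.6178^2 = 3 × 0.3822 × 0.38167684 = 0.437631 (base)
P(M) = C(3,0) × 0.3822^3 × 0.6178^0 = 1 × 0.05583057 × 1.0000 = 0.055831
Relative intensity = 0.055831 / 0.437631 × 100 = 12.8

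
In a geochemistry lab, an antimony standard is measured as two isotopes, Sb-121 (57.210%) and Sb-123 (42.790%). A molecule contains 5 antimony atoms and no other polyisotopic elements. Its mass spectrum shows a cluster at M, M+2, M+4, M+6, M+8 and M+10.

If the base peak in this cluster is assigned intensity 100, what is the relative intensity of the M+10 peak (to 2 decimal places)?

Term probabilities: M 0.0613, M+2 0.2292, M+4 0.3428, M+6 0.2564, M+8 0.0959, M+10 0.0143. Base peak = M+4.
P(M+4) = C(5,2) × 0.57210^3 × 0.42790^2 = 10 × 0.18724742 × 0.18309841 = 0.342847 (base)
P(M+10) = C(5,5) × 0.57210^0 × 0.42790^5 = 1 × 1.0000 × 0.01434536 = 0.014345
Relative intensity = 0.014345 / 0.342847 × 100 = 4.18

4.18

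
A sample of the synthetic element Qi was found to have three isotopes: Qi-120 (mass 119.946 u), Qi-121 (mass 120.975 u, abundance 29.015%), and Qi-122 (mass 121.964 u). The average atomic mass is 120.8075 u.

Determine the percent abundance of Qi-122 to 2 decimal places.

Let x and y be the fractions of Qi-120 and Qi-122. Then x + y = 1 − 0.29015 = 0.70985 and 119.946x + 121.964y = 120.8075 − 0.29015×120.975 = 85.70660375.
Substituting: 119.946x + 121.964(0.70985 − x) = 85.70660375
(119.946 − 121.964)x = -0.86954165  ⇒  x = 0.43089, y = 0.27896
Qi-120: 43.09%, Qi-122: 27.90%.

27.90%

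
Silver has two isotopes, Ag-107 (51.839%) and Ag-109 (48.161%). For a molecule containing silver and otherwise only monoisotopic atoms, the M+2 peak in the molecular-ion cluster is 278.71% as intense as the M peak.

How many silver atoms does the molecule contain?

The M+2/M ratio from n Ag atoms is n · q/p = n · 0.48161/0.51839.
n = 2.7871 × 0.51839/0.48161 = 3.00 ≈ 3

3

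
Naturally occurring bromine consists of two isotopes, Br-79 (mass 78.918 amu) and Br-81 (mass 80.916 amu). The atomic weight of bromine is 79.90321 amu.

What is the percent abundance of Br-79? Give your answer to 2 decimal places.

50.69%

With x = fraction of Br-79 (so Br-81 is 1 − x):
78.918·x + 80.916·(1 − x) = 79.90321
(78.918 − 80.916)·x = 79.90321 − 80.916
x = -1.01279 / -1.998 = 0.50690 → 50.69% Br-79, 49.31% Br-81.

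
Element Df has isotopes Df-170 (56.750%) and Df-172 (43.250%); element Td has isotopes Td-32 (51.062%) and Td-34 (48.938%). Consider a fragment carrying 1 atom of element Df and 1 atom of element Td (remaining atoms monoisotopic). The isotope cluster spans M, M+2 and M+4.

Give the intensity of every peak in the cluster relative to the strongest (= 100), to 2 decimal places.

Element Df pattern (n=1): 0.5675 : 0.4325
Element Td pattern (n=1): 0.51062 : 0.48938
Convolve the two distributions (both contribute in 2-u steps):
  M: 0.5675×0.51062 = 0.289777
  M+2: 0.5675×0.48938 + 0.4325×0.51062 = 0.498566
  M+4: 0.4325×0.48938 = 0.211657
Scale to base peak (0.498566) = 100: 58.12 : 100.00 : 42.45

58.12 : 100.00 : 42.45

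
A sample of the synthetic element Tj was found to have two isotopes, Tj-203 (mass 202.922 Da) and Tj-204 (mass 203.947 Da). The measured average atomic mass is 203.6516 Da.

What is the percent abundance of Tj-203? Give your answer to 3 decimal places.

28.820%

Writing the weighted mean with unknown fraction x of Tj-203:
202.922·x + 203.947·(1 − x) = 203.6516
(202.922 − 203.947)·x = 203.6516 − 203.947
x = -0.2954 / -1.025 = 0.28820 → 28.820% Tj-203, 71.180% Tj-204.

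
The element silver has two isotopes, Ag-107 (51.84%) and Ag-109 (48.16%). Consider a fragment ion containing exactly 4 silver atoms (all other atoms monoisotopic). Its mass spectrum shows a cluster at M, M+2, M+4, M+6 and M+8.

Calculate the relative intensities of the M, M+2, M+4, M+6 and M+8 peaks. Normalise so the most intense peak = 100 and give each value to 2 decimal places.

19.31 : 71.76 : 100.00 : 61.93 : 14.38

The 4 Ag atoms are independent, so intensities follow the terms of (0.5184 + 0.4816)^4.
P(M) = 0.5184^4 = 0.072220
P(M+2) = 4 × 0.5184^3 × 0.4816^1 = 0.268375
P(M+4) = 6 × 0.5184^2 × 0.4816^2 = 0.373985
P(M+6) = 4 × 0.5184^1 × 0.4816^3 = 0.231624
P(M+8) = 0.4816^4 = 0.053795
The M+4 peak is largest (0.373985); scaling to 100 gives 19.31 : 71.76 : 100.00 : 61.93 : 14.38.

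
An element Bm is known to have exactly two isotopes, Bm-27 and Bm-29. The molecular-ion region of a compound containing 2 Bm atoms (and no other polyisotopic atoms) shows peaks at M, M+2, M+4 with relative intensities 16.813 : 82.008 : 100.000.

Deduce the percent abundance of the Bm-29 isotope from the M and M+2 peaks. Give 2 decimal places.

70.92%

Write p for the Bm-27 fraction. I(M+2)/I(M) = [C(2,1)·p^1·(1−p)] / p^2 = 2·(1−p)/p = 82.008/16.813 = 4.8777
(1−p)/p = 4.8777/2 = 2.4388  ⇒  p = 1/(1 + 2.4388) = 0.2908
Bm-27: 29.08%, Bm-29: 70.92%.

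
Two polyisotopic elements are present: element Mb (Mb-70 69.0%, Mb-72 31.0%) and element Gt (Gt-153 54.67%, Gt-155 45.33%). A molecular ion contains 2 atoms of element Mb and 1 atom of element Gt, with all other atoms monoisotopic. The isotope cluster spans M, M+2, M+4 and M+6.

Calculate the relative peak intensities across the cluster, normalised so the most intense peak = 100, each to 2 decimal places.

Element Mb pattern (n=2): 0.4761 : 0.4278 : 0.0961
Element Gt pattern (n=1): 0.5467 : 0.4533
Convolve the two distributions (both contribute in 2-u steps):
  M: 0.4761×0.5467 = 0.260284
  M+2: 0.4761×0.4533 + 0.4278×0.5467 = 0.449694
  M+4: 0.4278×0.4533 + 0.0961×0.5467 = 0.246460
  M+6: 0.0961×0.4533 = 0.043562
Scale to base peak (0.449694) = 100: 57.88 : 100.00 : 54.81 : 9.69

57.88 : 100.00 : 54.81 : 9.69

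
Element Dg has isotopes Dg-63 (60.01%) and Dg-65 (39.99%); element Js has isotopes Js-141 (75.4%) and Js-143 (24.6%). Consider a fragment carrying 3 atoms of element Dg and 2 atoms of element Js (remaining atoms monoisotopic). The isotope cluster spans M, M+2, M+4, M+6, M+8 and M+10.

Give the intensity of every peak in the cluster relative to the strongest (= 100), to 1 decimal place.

Element Dg pattern (n=3): 0.21610802 : 0.43203598 : 0.28790399 : 0.06395201
Element Js pattern (n=2): 0.568516 : 0.370968 : 0.060516
Convolve the two distributions (both contribute in 2-u steps):
  M: 0.21610802×0.568516 = 0.122861
  M+2: 0.21610802×0.370968 + 0.43203598×0.568516 = 0.325789
  M+4: 0.21610802×0.060516 + 0.43203598×0.370968 + 0.28790399×0.568516 = 0.337028
  M+6: 0.43203598×0.060516 + 0.28790399×0.370968 + 0.06395201×0.568516 = 0.169306
  M+8: 0.28790399×0.060516 + 0.06395201×0.370968 = 0.041147
  M+10: 0.06395201×0.060516 = 0.003870
Scale to base peak (0.337028) = 100: 36.5 : 96.7 : 100.0 : 50.2 : 12.2 : 1.1

36.5 : 96.7 : 100.0 : 50.2 : 12.2 : 1.1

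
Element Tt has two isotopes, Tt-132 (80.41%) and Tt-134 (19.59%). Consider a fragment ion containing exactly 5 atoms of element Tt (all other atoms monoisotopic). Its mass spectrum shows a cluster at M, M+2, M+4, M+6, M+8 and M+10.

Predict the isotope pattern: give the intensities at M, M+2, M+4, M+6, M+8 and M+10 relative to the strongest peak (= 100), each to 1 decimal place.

82.1 : 100.0 : 48.7 : 11.9 : 1.4 : 0.1

Each Tt atom is independently Tt-132 (p = 0.8041) or Tt-134 (q = 0.1959); the cluster is the binomial expansion (p + q)^5.
P(M) = 0.8041^5 = 0.336163
P(M+2) = 5 × 0.8041^4 × 0.1959^1 = 0.409491
P(M+4) = 10 × 0.8041^3 × 0.1959^2 = 0.199526
P(M+6) = 10 × 0.8041^2 × 0.1959^3 = 0.048610
P(M+8) = 5 × 0.8041^1 × 0.1959^4 = 0.005921
P(M+10) = 0.1959^5 = 0.000289
The M+2 peak is largest (0.409491); scaling to 100 gives 82.1 : 100.0 : 48.7 : 11.9 : 1.4 : 0.1.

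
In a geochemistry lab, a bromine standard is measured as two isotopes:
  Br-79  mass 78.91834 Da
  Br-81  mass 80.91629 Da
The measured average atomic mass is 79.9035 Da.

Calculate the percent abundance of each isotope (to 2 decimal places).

Br-79: 50.69%, Br-81: 49.31%

Writing the weighted mean with unknown fraction x of Br-79:
78.91834·x + 80.91629·(1 − x) = 79.9035
(78.91834 − 80.91629)·x = 79.9035 − 80.91629
x = -1.01279 / -1.99795 = 0.50691 → 50.69% Br-79, 49.31% Br-81.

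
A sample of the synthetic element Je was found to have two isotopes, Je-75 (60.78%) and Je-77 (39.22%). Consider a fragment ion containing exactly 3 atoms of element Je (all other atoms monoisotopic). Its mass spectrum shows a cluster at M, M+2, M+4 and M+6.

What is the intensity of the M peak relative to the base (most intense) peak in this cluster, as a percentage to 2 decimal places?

51.66%

Term probabilities: M 0.2245, M+2 0.4347, M+4 0.2805, M+6 0.0603. Base peak = M+2.
P(M+2) = C(3,1) × 0.6078^2 × 0.3922^1 = 3 × 0.36942084 × 0.3922 = 0.434661 (base)
P(M) = C(3,0) × 0.6078^3 × 0.3922^0 = 1 × 0.22453399 × 1.0000 = 0.224534
Relative intensity = 0.224534 / 0.434661 × 100 = 51.66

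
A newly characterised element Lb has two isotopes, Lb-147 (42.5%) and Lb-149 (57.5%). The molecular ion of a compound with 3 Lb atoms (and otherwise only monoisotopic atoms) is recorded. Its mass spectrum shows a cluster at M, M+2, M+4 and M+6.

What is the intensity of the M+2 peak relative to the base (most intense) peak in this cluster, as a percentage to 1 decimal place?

73.9%

(0.425 + 0.575)^3 gives M 0.0768, M+2 0.3116, M+4 0.4215, M+6 0.1901; the largest is M+4.
P(M+4) = C(3,2) × 0.425^1 × 0.575^2 = 3 × 0.4250 × 0.330625 = 0.421547 (base)
P(M+2) = C(3,1) × 0.425^2 × 0.575^1 = 3 × 0.180625 × 0.5750 = 0.311578
Relative intensity = 0.311578 / 0.421547 × 100 = 73.9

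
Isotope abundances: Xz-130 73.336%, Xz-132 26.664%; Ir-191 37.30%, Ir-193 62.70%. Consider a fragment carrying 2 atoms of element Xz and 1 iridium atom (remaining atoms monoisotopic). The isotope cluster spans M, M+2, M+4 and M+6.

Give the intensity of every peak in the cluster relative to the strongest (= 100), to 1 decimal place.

41.5 : 100.0 : 56.2 : 9.2

Element Xz pattern (n=2): 0.53781689 : 0.39108622 : 0.07109689
Iridium pattern (n=1): 0.3730 : 0.6270
Convolve the two distributions (both contribute in 2-u steps):
  M: 0.53781689×0.3730 = 0.200606
  M+2: 0.53781689×0.6270 + 0.39108622×0.3730 = 0.483086
  M+4: 0.39108622×0.6270 + 0.07109689×0.3730 = 0.271730
  M+6: 0.07109689×0.6270 = 0.044578
Scale to base peak (0.483086) = 100: 41.5 : 100.0 : 56.2 : 9.2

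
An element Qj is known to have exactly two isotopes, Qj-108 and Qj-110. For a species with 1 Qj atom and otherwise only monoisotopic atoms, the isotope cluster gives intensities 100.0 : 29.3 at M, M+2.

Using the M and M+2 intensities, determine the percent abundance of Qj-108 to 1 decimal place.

Let p = fractional abundance of Qj-108. I(M+2)/I(M) = [C(1,1)·p^0·(1−p)] / p^1 = 1·(1−p)/p = 29.3/100.0 = 0.2930
(1−p)/p = 0.2930/1 = 0.2930  ⇒  p = 1/(1 + 0.2930) = 0.7734
Qj-108: 77.3%, Qj-110: 22.7%.

77.3%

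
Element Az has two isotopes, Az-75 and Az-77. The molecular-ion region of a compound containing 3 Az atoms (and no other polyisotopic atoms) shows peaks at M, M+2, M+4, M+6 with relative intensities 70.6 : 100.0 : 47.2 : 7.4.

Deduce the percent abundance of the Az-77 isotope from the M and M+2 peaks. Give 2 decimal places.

If p is the fraction of Az that is Az-75, then I(M+2)/I(M) = [C(3,1)·p^2·(1−p)] / p^3 = 3·(1−p)/p = 100.0/70.6 = 1.4164
(1−p)/p = 1.4164/3 = 0.4721  ⇒  p = 1/(1 + 0.4721) = 0.6793
Az-75: 67.93%, Az-77: 32.07%.

32.07%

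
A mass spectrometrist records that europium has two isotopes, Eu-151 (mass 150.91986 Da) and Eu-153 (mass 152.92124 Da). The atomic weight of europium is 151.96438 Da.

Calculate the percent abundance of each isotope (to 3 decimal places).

Eu-151: 47.810%, Eu-153: 52.190%

Writing the weighted mean with unknown fraction x of Eu-151:
150.91986·x + 152.92124·(1 − x) = 151.96438
(150.91986 − 152.92124)·x = 151.96438 − 152.92124
x = -0.95686 / -2.00138 = 0.47810 → 47.810% Eu-151, 52.190% Eu-153.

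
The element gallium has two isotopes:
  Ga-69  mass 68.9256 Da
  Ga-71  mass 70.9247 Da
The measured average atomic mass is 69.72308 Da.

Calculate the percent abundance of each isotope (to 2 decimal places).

Ga-69: 60.11%, Ga-71: 39.89%

With x = fraction of Ga-69 (so Ga-71 is 1 − x):
68.9256·x + 70.9247·(1 − x) = 69.72308
(68.9256 − 70.9247)·x = 69.72308 − 70.9247
x = -1.20162 / -1.9991 = 0.60108 → 60.11% Ga-69, 39.89% Ga-71.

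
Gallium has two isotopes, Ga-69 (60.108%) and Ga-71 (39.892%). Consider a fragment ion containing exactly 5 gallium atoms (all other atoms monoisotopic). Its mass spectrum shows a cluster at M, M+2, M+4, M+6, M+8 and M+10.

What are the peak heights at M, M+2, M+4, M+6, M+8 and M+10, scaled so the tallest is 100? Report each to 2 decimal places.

The 5 Ga atoms are independent, so intensities follow the terms of (0.60108 + 0.39892)^5.
P(M) = 0.60108^5 = 0.078462
P(M+2) = 5 × 0.60108^4 × 0.39892^1 = 0.260366
P(M+4) = 10 × 0.60108^3 × 0.39892^2 = 0.345596
P(M+6) = 10 × 0.60108^2 × 0.39892^3 = 0.229362
P(M+8) = 5 × 0.60108^1 × 0.39892^4 = 0.076111
P(M+10) = 0.39892^5 = 0.010103
The M+4 peak is largest (0.345596); scaling to 100 gives 22.70 : 75.34 : 100.00 : 66.37 : 22.02 : 2.92.

22.70 : 75.34 : 100.00 : 66.37 : 22.02 : 2.92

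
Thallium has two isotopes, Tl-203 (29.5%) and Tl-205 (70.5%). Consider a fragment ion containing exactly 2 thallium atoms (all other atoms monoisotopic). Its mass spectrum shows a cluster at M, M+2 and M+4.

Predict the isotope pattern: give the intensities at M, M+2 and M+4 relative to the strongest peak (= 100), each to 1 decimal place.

17.5 : 83.7 : 100.0

Expanding (0.295 + 0.705)^2:
P(M) = 0.295^2 = 0.087025
P(M+2) = 2 × 0.295^1 × 0.705^1 = 0.415950
P(M+4) = 0.705^2 = 0.497025
The M+4 peak is largest (0.497025); scaling to 100 gives 17.5 : 83.7 : 100.0.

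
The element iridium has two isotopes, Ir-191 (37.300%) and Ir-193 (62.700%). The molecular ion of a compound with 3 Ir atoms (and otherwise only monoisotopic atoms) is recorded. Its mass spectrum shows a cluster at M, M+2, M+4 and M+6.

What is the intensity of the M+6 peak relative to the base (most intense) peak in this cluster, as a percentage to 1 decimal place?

Term probabilities: M 0.0519, M+2 0.2617, M+4 0.4399, M+6 0.2465. Base peak = M+4.
P(M+4) = C(3,2) × 0.37300^1 × 0.62700^2 = 3 × 0.3730 × 0.393129 = 0.439911 (base)
P(M+6) = C(3,3) × 0.37300^0 × 0.62700^3 = 1 × 1.0000 × 0.24649188 = 0.246492
Relative intensity = 0.246492 / 0.439911 × 100 = 56.0

56.0%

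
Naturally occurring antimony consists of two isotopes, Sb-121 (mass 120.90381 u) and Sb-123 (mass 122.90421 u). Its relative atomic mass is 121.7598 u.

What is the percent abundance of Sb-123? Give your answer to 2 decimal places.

With x = fraction of Sb-121 (so Sb-123 is 1 − x):
120.90381·x + 122.90421·(1 − x) = 121.7598
(120.90381 − 122.90421)·x = 121.7598 − 122.90421
x = -1.14441 / -2.00040 = 0.57209 → 57.21% Sb-121, 42.79% Sb-123.

42.79%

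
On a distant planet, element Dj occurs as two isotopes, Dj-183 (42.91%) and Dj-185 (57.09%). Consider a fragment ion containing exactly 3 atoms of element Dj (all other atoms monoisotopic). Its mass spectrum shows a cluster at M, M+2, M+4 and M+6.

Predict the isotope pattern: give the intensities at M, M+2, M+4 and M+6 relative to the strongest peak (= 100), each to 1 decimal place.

Each Dj atom is independently Dj-183 (p = 0.4291) or Dj-185 (q = 0.5709); the cluster is the binomial expansion (p + q)^3.
P(M) = 0.4291^3 = 0.079009
P(M+2) = 3 × 0.4291^2 × 0.5709^1 = 0.315354
P(M+4) = 3 × 0.4291^1 × 0.5709^2 = 0.419566
P(M+6) = 0.5709^3 = 0.186072
The M+4 peak is largest (0.419566); scaling to 100 gives 18.8 : 75.2 : 100.0 : 44.3.

18.8 : 75.2 : 100.0 : 44.3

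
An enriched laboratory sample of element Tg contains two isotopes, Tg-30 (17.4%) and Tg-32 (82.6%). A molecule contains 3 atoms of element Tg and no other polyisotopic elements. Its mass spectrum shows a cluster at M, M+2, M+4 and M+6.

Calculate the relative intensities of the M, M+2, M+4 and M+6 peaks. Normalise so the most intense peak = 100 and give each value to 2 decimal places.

Each Tg atom is independently Tg-30 (p = 0.174) or Tg-32 (q = 0.826); the cluster is the binomial expansion (p + q)^3.
P(M) = 0.174^3 = 0.005268
P(M+2) = 3 × 0.174^2 × 0.826^1 = 0.075024
P(M+4) = 3 × 0.174^1 × 0.826^2 = 0.356148
P(M+6) = 0.826^3 = 0.563560
The M+6 peak is largest (0.563560); scaling to 100 gives 0.93 : 13.31 : 63.20 : 100.00.

0.93 : 13.31 : 63.20 : 100.00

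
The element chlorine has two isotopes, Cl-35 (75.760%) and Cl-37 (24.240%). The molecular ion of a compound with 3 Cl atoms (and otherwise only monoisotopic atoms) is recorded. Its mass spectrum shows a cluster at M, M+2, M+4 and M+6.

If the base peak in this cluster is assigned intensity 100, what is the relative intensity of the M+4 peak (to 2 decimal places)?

30.71

(0.75760 + 0.24240)^3 gives M 0.4348, M+2 0.4174, M+4 0.1335, M+6 0.0142; the largest is M.
P(M) = C(3,0) × 0.75760^3 × 0.24240^0 = 1 × 0.4348304 × 1.0000 = 0.434830 (base)
P(M+4) = C(3,2) × 0.75760^1 × 0.24240^2 = 3 × 0.7576 × 0.05875776 = 0.133545
Relative intensity = 0.133545 / 0.434830 × 100 = 30.71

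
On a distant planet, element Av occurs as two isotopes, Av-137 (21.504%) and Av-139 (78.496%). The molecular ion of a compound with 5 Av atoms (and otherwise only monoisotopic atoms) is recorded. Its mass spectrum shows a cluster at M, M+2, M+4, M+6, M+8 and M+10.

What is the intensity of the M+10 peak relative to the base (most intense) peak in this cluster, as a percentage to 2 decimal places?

(0.21504 + 0.78496)^5 gives M 0.0005, M+2 0.0084, M+4 0.0613, M+6 0.2237, M+8 0.4082, M+10 0.2980; the largest is M+8.
P(M+8) = C(5,4) × 0.21504^1 × 0.78496^4 = 5 × 0.21504 × 0.37965586 = 0.408206 (base)
P(M+10) = C(5,5) × 0.21504^0 × 0.78496^5 = 1 × 1.0000 × 0.29801466 = 0.298015
Relative intensity = 0.298015 / 0.408206 × 100 = 73.01

73.01%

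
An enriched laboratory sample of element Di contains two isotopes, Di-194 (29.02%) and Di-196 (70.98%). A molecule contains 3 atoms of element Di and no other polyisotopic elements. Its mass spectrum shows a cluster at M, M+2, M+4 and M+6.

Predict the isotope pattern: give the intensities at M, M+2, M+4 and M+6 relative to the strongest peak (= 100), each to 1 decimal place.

The 3 Di atoms are independent, so intensities follow the terms of (0.2902 + 0.7098)^3.
P(M) = 0.2902^3 = 0.024439
P(M+2) = 3 × 0.2902^2 × 0.7098^1 = 0.179330
P(M+4) = 3 × 0.2902^1 × 0.7098^2 = 0.438622
P(M+6) = 0.7098^3 = 0.357609
The M+4 peak is largest (0.438622); scaling to 100 gives 5.6 : 40.9 : 100.0 : 81.5.

5.6 : 40.9 : 100.0 : 81.5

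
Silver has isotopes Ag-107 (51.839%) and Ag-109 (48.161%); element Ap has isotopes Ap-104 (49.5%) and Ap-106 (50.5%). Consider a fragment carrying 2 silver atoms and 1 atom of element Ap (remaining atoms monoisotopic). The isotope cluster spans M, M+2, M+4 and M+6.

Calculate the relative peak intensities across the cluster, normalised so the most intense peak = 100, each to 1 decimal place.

34.7 : 100.0 : 95.8 : 30.6

Silver pattern (n=2): 0.26872819 : 0.49932362 : 0.23194819
Element Ap pattern (n=1): 0.4950 : 0.5050
Convolve the two distributions (both contribute in 2-u steps):
  M: 0.26872819×0.4950 = 0.133020
  M+2: 0.26872819×0.5050 + 0.49932362×0.4950 = 0.382873
  M+4: 0.49932362×0.5050 + 0.23194819×0.4950 = 0.366973
  M+6: 0.23194819×0.5050 = 0.117134
Scale to base peak (0.382873) = 100: 34.7 : 100.0 : 95.8 : 30.6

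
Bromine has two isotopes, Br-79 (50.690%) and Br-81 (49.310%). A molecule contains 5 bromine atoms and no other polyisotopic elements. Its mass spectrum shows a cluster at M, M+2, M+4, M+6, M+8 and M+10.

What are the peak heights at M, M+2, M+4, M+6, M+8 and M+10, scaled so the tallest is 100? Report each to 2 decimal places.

Expanding (0.50690 + 0.49310)^5:
P(M) = 0.50690^5 = 0.033467
P(M+2) = 5 × 0.50690^4 × 0.49310^1 = 0.162777
P(M+4) = 10 × 0.50690^3 × 0.49310^2 = 0.316692
P(M+6) = 10 × 0.50690^2 × 0.49310^3 = 0.308070
P(M+8) = 5 × 0.50690^1 × 0.49310^4 = 0.149842
P(M+10) = 0.49310^5 = 0.029152
The M+4 peak is largest (0.316692); scaling to 100 gives 10.57 : 51.40 : 100.00 : 97.28 : 47.31 : 9.21.

10.57 : 51.40 : 100.00 : 97.28 : 47.31 : 9.21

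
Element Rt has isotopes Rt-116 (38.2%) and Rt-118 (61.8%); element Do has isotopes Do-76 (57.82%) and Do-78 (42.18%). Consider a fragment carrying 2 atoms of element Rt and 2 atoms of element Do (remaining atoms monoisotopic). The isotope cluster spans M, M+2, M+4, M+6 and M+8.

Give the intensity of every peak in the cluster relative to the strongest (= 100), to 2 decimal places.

12.71 : 59.65 : 100.00 : 70.40 : 17.70

Element Rt pattern (n=2): 0.145924 : 0.472152 : 0.381924
Element Do pattern (n=2): 0.33431524 : 0.48776952 : 0.17791524
Convolve the two distributions (both contribute in 2-u steps):
  M: 0.145924×0.33431524 = 0.048785
  M+2: 0.145924×0.48776952 + 0.472152×0.33431524 = 0.229025
  M+4: 0.145924×0.17791524 + 0.472152×0.48776952 + 0.381924×0.33431524 = 0.383946
  M+6: 0.472152×0.17791524 + 0.381924×0.48776952 = 0.270294
  M+8: 0.381924×0.17791524 = 0.067950
Scale to base peak (0.383946) = 100: 12.71 : 59.65 : 100.00 : 70.40 : 17.70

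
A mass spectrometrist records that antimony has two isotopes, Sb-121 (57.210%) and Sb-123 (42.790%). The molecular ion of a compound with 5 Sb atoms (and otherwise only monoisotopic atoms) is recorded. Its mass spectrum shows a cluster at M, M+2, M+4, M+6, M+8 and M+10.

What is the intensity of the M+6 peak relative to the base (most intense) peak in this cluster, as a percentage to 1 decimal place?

74.8%

Binomial terms of (0.57210 + 0.42790)^5: M 0.0613, M+2 0.2292, M+4 0.3428, M+6 0.2564, M+8 0.0959, M+10 0.0143 → M+4 is the base peak.
P(M+4) = C(5,2) × 0.57210^3 × 0.42790^2 = 10 × 0.18724742 × 0.18309841 = 0.342847 (base)
P(M+6) = C(5,3) × 0.57210^2 × 0.42790^3 = 10 × 0.32729841 × 0.07834781 = 0.256431
Relative intensity = 0.256431 / 0.342847 × 100 = 74.8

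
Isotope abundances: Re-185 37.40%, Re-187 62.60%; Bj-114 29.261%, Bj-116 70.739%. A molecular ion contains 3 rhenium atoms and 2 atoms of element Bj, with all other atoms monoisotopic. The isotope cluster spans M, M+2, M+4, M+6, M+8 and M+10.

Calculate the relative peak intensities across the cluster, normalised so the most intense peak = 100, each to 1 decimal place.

1.3 : 13.2 : 51.6 : 100.0 : 96.1 : 36.7

Rhenium pattern (n=3): 0.05231362 : 0.26268713 : 0.43968487 : 0.24531438
Element Bj pattern (n=2): 0.08562061 : 0.41397878 : 0.50040061
Convolve the two distributions (both contribute in 2-u steps):
  M: 0.05231362×0.08562061 = 0.004479
  M+2: 0.05231362×0.41397878 + 0.26268713×0.08562061 = 0.044148
  M+4: 0.05231362×0.50040061 + 0.26268713×0.41397878 + 0.43968487×0.08562061 = 0.172571
  M+6: 0.26268713×0.50040061 + 0.43968487×0.41397878 + 0.24531438×0.08562061 = 0.334473
  M+8: 0.43968487×0.50040061 + 0.24531438×0.41397878 = 0.321574
  M+10: 0.24531438×0.50040061 = 0.122755
Scale to base peak (0.334473) = 100: 1.3 : 13.2 : 51.6 : 100.0 : 96.1 : 36.7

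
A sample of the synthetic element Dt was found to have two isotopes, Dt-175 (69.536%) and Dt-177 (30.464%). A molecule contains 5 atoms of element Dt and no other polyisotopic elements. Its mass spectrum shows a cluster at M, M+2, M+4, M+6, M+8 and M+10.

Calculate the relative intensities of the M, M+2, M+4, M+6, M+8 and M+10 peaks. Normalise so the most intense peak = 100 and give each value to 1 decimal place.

45.7 : 100.0 : 87.6 : 38.4 : 8.4 : 0.7

The 5 Dt atoms are independent, so intensities follow the terms of (0.69536 + 0.30464)^5.
P(M) = 0.69536^5 = 0.162573
P(M+2) = 5 × 0.69536^4 × 0.30464^1 = 0.356119
P(M+4) = 10 × 0.69536^3 × 0.30464^2 = 0.312035
P(M+6) = 10 × 0.69536^2 × 0.30464^3 = 0.136704
P(M+8) = 5 × 0.69536^1 × 0.30464^4 = 0.029945
P(M+10) = 0.30464^5 = 0.002624
The M+2 peak is largest (0.356119); scaling to 100 gives 45.7 : 100.0 : 87.6 : 38.4 : 8.4 : 0.7.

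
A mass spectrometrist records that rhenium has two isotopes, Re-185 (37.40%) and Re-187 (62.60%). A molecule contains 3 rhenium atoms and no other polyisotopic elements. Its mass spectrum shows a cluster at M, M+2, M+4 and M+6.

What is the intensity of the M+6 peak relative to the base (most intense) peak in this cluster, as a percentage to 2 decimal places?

(0.3740 + 0.6260)^3 gives M 0.0523, M+2 0.2627, M+4 0.4397, M+6 0.2453; the largest is M+4.
P(M+4) = C(3,2) × 0.3740^1 × 0.6260^2 = 3 × 0.3740 × 0.391876 = 0.439685 (base)
P(M+6) = C(3,3) × 0.3740^0 × 0.6260^3 = 1 × 1.0000 × 0.24531438 = 0.245314
Relative intensity = 0.245314 / 0.439685 × 100 = 55.79

55.79%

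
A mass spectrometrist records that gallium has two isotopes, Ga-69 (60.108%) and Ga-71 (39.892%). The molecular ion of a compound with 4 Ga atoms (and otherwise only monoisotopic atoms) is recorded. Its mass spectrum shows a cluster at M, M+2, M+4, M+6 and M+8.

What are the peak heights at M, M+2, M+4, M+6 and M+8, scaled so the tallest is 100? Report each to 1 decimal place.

37.7 : 100.0 : 99.6 : 44.0 : 7.3

Each Ga atom is independently Ga-69 (p = 0.60108) or Ga-71 (q = 0.39892); the cluster is the binomial expansion (p + q)^4.
P(M) = 0.60108^4 = 0.130536
P(M+2) = 4 × 0.60108^3 × 0.39892^1 = 0.346531
P(M+4) = 6 × 0.60108^2 × 0.39892^2 = 0.344975
P(M+6) = 4 × 0.60108^1 × 0.39892^3 = 0.152633
P(M+8) = 0.39892^4 = 0.025325
The M+2 peak is largest (0.346531); scaling to 100 gives 37.7 : 100.0 : 99.6 : 44.0 : 7.3.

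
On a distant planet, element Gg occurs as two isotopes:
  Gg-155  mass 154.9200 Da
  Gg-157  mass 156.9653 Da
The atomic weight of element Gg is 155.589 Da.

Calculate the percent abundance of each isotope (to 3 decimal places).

Gg-155: 67.291%, Gg-157: 32.709%

With x = fraction of Gg-155 (so Gg-157 is 1 − x):
154.9200·x + 156.9653·(1 − x) = 155.589
(154.9200 − 156.9653)·x = 155.589 − 156.9653
x = -1.3763 / -2.0453 = 0.67291 → 67.291% Gg-155, 32.709% Gg-157.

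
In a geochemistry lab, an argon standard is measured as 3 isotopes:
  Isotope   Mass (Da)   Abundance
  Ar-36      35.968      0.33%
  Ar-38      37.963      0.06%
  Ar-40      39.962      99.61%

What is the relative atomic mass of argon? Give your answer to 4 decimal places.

Weight each isotope mass by its fractional abundance: 0.0033 × 35.968 + 0.0006 × 37.963 + 0.9961 × 39.962
= 0.11869 + 0.02278 + 39.80615 = 39.94762 Da

39.9476 Da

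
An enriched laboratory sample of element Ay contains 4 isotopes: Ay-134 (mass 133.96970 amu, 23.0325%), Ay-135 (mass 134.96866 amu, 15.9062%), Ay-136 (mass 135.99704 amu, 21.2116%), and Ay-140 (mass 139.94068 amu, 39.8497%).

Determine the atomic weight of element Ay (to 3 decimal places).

136.938 amu

Ar = Σ fᵢ·mᵢ = 0.230325 × 133.96970 + 0.159062 × 134.96866 + 0.212116 × 135.99704 + 0.398497 × 139.94068
= 30.856571 + 21.468385 + 28.847148 + 55.765941 = 136.938045 amu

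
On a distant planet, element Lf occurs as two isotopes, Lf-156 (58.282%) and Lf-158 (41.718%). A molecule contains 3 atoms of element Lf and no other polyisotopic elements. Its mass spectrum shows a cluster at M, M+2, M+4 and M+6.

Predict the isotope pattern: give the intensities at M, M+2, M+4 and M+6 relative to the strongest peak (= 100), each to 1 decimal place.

Expanding (0.58282 + 0.41718)^3:
P(M) = 0.58282^3 = 0.197972
P(M+2) = 3 × 0.58282^2 × 0.41718^1 = 0.425122
P(M+4) = 3 × 0.58282^1 × 0.41718^2 = 0.304300
P(M+6) = 0.41718^3 = 0.072606
The M+2 peak is largest (0.425122); scaling to 100 gives 46.6 : 100.0 : 71.6 : 17.1.

46.6 : 100.0 : 71.6 : 17.1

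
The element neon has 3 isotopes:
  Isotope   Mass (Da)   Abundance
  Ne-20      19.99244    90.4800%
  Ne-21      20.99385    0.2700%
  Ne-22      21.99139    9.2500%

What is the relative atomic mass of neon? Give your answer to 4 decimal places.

Weight each isotope mass by its fractional abundance: 0.904800 × 19.99244 + 0.002700 × 20.99385 + 0.092500 × 21.99139
= 18.089160 + 0.056683 + 2.034204 = 20.180047 Da

20.1800 Da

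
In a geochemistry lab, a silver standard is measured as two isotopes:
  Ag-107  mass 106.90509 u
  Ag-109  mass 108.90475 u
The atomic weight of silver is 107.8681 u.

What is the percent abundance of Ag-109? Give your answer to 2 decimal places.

48.16%

Let x be the fractional abundance of Ag-107; then Ag-109 has abundance 1 − x.
106.90509·x + 108.90475·(1 − x) = 107.8681
(106.90509 − 108.90475)·x = 107.8681 − 108.90475
x = -1.03665 / -1.99966 = 0.51841 → 51.84% Ag-107, 48.16% Ag-109.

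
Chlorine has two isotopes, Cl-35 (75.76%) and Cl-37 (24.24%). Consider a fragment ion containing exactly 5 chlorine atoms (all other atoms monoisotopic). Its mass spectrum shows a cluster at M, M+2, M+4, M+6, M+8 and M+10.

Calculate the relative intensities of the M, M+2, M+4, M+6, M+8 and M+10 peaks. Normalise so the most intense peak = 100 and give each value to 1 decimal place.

62.5 : 100.0 : 64.0 : 20.5 : 3.3 : 0.2

Expanding (0.7576 + 0.2424)^5:
P(M) = 0.7576^5 = 0.249574
P(M+2) = 5 × 0.7576^4 × 0.2424^1 = 0.399266
P(M+4) = 10 × 0.7576^3 × 0.2424^2 = 0.255497
P(M+6) = 10 × 0.7576^2 × 0.2424^3 = 0.081748
P(M+8) = 5 × 0.7576^1 × 0.2424^4 = 0.013078
P(M+10) = 0.2424^5 = 0.000837
The M+2 peak is largest (0.399266); scaling to 100 gives 62.5 : 100.0 : 64.0 : 20.5 : 3.3 : 0.2.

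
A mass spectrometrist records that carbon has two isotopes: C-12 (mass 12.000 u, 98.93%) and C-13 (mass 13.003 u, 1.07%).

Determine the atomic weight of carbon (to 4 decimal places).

12.0107 u

Average mass = Σ (abundance × isotope mass) = 0.9893 × 12.000 + 0.0107 × 13.003
= 11.87160 + 0.13913 = 12.01073 u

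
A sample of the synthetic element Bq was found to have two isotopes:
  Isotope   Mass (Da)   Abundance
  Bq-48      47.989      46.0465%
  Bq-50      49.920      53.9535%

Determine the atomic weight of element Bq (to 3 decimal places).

Weight each isotope mass by its fractional abundance: 0.460465 × 47.989 + 0.539535 × 49.920
= 22.0973 + 26.9336 = 49.0309 Da

49.031 Da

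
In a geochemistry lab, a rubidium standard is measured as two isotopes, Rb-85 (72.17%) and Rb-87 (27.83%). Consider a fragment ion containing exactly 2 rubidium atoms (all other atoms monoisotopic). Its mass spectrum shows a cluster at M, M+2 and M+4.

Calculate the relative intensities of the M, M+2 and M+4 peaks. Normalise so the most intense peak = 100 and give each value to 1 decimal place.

100.0 : 77.1 : 14.9

Each Rb atom is independently Rb-85 (p = 0.7217) or Rb-87 (q = 0.2783); the cluster is the binomial expansion (p + q)^2.
P(M) = 0.7217^2 = 0.520851
P(M+2) = 2 × 0.7217^1 × 0.2783^1 = 0.401698
P(M+4) = 0.2783^2 = 0.077451
The M peak is largest (0.520851); scaling to 100 gives 100.0 : 77.1 : 14.9.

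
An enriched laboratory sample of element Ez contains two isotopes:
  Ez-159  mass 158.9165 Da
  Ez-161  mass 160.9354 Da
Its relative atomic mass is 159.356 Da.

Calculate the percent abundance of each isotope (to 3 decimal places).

Ez-159: 78.231%, Ez-161: 21.769%

With x = fraction of Ez-159 (so Ez-161 is 1 − x):
158.9165·x + 160.9354·(1 − x) = 159.356
(158.9165 − 160.9354)·x = 159.356 − 160.9354
x = -1.5794 / -2.0189 = 0.78231 → 78.231% Ez-159, 21.769% Ez-161.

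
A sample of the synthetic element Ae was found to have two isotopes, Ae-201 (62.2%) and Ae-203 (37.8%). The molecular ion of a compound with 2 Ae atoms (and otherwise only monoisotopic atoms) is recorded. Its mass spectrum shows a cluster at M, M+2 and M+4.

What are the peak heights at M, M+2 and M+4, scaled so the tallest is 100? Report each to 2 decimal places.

82.28 : 100.00 : 30.39

Expanding (0.622 + 0.378)^2:
P(M) = 0.622^2 = 0.386884
P(M+2) = 2 × 0.622^1 × 0.378^1 = 0.470232
P(M+4) = 0.378^2 = 0.142884
The M+2 peak is largest (0.470232); scaling to 100 gives 82.28 : 100.00 : 30.39.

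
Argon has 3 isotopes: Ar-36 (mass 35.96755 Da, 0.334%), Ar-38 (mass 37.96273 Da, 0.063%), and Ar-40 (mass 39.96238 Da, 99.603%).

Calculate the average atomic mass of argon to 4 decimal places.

39.9478 Da

Ar = Σ fᵢ·mᵢ = 0.00334 × 35.96755 + 0.00063 × 37.96273 + 0.99603 × 39.96238
= 0.120132 + 0.023917 + 39.803729 = 39.947778 Da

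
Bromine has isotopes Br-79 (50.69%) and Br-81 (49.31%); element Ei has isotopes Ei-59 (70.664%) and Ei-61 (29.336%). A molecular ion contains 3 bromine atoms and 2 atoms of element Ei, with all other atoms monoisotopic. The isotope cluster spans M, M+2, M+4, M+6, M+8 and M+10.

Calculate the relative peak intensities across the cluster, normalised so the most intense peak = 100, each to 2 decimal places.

Bromine pattern (n=3): 0.13024674 : 0.3801026 : 0.36975457 : 0.11989609
Element Ei pattern (n=2): 0.49934009 : 0.41459982 : 0.08606009
Convolve the two distributions (both contribute in 2-u steps):
  M: 0.13024674×0.49934009 = 0.065037
  M+2: 0.13024674×0.41459982 + 0.3801026×0.49934009 = 0.243801
  M+4: 0.13024674×0.08606009 + 0.3801026×0.41459982 + 0.36975457×0.49934009 = 0.353433
  M+6: 0.3801026×0.08606009 + 0.36975457×0.41459982 + 0.11989609×0.49934009 = 0.245881
  M+8: 0.36975457×0.08606009 + 0.11989609×0.41459982 = 0.081530
  M+10: 0.11989609×0.08606009 = 0.010318
Scale to base peak (0.353433) = 100: 18.40 : 68.98 : 100.00 : 69.57 : 23.07 : 2.92

18.40 : 68.98 : 100.00 : 69.57 : 23.07 : 2.92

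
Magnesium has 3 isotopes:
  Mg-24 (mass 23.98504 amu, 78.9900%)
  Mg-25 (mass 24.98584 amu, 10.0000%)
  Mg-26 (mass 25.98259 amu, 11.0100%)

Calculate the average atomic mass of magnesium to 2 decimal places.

24.31 amu

Weight each isotope mass by its fractional abundance: 0.789900 × 23.98504 + 0.100000 × 24.98584 + 0.110100 × 25.98259
= 18.945783 + 2.498584 + 2.860683 = 24.305050 amu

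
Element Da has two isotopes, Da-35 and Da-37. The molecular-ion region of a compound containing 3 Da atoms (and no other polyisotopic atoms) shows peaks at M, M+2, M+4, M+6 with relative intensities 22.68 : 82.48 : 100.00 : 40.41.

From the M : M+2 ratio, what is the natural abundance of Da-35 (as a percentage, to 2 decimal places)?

45.20%

Let p = fractional abundance of Da-35. I(M+2)/I(M) = [C(3,1)·p^2·(1−p)] / p^3 = 3·(1−p)/p = 82.48/22.68 = 3.6367
(1−p)/p = 3.6367/3 = 1.2122  ⇒  p = 1/(1 + 1.2122) = 0.4520
Da-35: 45.20%, Da-37: 54.80%.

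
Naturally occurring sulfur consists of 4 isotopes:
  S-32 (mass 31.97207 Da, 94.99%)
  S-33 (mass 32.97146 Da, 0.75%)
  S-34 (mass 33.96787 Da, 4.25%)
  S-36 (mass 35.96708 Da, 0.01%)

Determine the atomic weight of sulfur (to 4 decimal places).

32.0648 Da

Average mass = Σ (abundance × isotope mass) = 0.9499 × 31.97207 + 0.0075 × 32.97146 + 0.0425 × 33.96787 + 0.0001 × 35.96708
= 30.370269 + 0.247286 + 1.443634 + 0.003597 = 32.064786 Da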